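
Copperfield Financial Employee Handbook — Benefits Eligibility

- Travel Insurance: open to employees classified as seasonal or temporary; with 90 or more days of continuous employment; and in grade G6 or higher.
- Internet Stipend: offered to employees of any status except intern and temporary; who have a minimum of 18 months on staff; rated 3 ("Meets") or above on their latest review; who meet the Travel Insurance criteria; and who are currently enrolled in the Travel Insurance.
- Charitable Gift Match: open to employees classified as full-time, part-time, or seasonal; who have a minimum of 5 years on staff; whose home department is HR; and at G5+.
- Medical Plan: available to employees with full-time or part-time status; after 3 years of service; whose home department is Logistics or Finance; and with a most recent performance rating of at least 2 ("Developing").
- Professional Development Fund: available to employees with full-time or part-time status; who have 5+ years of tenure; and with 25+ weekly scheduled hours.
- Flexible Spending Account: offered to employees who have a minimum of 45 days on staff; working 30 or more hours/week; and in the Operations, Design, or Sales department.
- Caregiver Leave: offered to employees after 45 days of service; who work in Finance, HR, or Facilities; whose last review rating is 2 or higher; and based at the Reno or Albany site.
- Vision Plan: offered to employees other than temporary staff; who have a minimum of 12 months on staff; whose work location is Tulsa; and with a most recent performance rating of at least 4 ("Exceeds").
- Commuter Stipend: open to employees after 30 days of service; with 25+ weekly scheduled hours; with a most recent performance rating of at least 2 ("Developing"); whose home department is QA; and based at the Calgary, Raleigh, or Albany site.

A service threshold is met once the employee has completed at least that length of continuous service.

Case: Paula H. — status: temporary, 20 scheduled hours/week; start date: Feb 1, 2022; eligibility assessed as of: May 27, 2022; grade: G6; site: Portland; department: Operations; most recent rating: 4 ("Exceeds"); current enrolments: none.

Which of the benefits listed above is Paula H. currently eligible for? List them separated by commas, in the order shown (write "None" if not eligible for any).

Service from Feb 1, 2022 to May 27, 2022: 115 days.
Travel Insurance — status temporary ✓; service 115 days ≥ 90 days ✓; grade G6 ≥ G6 ✓ → eligible.
Internet Stipend — status temporary ✗ (excluded) → not eligible.
Charitable Gift Match — status temporary ✗ (requires full-time, part-time, or seasonal) → not eligible.
Medical Plan — status temporary ✗ (requires full-time or part-time) → not eligible.
Professional Development Fund — status temporary ✗ (requires full-time or part-time) → not eligible.
Flexible Spending Account — service 115 days ≥ 45 days ✓; 20 hrs/wk < 30 ✗ → not eligible.
Caregiver Leave — service 115 days ≥ 45 days ✓; dept Operations ✗ → not eligible.
Vision Plan — status temporary ✗ (excluded) → not eligible.
Commuter Stipend — service 115 days ≥ 30 days ✓; 20 hrs/wk < 25 ✗ → not eligible.

Travel Insurance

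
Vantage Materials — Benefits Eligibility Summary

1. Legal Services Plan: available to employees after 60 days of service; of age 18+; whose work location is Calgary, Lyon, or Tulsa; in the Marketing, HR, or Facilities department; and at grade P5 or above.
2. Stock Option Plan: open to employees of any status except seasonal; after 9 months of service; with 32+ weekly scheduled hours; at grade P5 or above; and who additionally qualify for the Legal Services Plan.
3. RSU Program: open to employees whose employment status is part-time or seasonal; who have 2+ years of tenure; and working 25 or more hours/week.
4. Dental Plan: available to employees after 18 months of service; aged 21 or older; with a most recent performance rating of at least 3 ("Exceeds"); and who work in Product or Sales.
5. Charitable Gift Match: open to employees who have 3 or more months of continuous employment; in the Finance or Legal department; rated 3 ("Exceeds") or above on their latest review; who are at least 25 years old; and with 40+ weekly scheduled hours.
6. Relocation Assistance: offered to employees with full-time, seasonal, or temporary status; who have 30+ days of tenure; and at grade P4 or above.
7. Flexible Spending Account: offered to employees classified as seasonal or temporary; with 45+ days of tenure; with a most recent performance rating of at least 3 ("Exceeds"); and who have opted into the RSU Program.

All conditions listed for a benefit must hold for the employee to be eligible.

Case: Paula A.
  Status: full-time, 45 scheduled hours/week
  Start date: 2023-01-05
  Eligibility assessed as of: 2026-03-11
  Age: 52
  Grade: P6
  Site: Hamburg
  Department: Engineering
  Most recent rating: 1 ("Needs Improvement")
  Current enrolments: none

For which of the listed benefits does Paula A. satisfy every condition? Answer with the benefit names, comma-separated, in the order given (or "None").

Relocation Assistance

Service from 2023-01-05 to 2026-03-11: 1161 days.
Legal Services Plan — service 1161 days ≥ 60 days ✓; age 52 ≥ 18 ✓; site Hamburg ✗ (not Calgary, Lyon, or Tulsa) → not eligible.
Stock Option Plan — status full-time ✓ (not excluded); service 1161 days ≥ 9 months (≈270 days) ✓; 45 hrs/wk ≥ 32 ✓; grade P6 ≥ P5 ✓; not eligible for Legal Services Plan ✗ → not eligible.
RSU Program — status full-time ✗ (requires part-time or seasonal) → not eligible.
Dental Plan — service 1161 days ≥ 18 months (≈540 days) ✓; age 52 ≥ 21 ✓; rating 1 < 3 ✗ → not eligible.
Charitable Gift Match — service 1161 days ≥ 3 months (≈90 days) ✓; dept Engineering ✗ → not eligible.
Relocation Assistance — status full-time ✓; service 1161 days ≥ 30 days ✓; grade P6 ≥ P4 ✓ → eligible.
Flexible Spending Account — status full-time ✗ (requires seasonal or temporary) → not eligible.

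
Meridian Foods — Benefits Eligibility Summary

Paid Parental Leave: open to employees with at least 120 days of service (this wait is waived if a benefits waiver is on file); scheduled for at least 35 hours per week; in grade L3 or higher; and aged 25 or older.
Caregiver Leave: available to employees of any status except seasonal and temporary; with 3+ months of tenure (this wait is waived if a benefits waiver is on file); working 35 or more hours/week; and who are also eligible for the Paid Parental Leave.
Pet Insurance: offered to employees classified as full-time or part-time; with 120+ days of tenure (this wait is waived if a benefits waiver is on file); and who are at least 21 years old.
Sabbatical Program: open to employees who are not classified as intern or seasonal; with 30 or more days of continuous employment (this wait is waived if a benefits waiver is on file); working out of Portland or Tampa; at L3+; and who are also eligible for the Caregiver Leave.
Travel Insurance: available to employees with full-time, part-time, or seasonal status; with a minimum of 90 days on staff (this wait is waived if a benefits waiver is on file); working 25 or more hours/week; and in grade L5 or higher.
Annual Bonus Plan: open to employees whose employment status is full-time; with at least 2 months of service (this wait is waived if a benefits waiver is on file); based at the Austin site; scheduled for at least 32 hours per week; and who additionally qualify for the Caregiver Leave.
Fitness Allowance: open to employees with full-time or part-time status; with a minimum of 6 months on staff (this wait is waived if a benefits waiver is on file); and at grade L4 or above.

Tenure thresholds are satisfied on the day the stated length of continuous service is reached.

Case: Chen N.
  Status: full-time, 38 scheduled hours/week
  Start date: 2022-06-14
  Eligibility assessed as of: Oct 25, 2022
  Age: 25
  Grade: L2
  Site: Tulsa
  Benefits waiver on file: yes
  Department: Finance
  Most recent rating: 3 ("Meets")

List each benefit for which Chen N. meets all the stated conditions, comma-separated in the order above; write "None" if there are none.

Service from 2022-06-14 to Oct 25, 2022: 133 days.
Paid Parental Leave — benefits waiver on file ✓; 38 hrs/wk ≥ 35 ✓; grade L2 < L3 ✗ → not eligible.
Caregiver Leave — status full-time ✓ (not excluded); benefits waiver on file ✓; 38 hrs/wk ≥ 35 ✓; not eligible for Paid Parental Leave ✗ → not eligible.
Pet Insurance — status full-time ✓; benefits waiver on file ✓; age 25 ≥ 21 ✓ → eligible.
Sabbatical Program — status full-time ✓ (not excluded); benefits waiver on file ✓; site Tulsa ✗ (not Portland or Tampa) → not eligible.
Travel Insurance — status full-time ✓; benefits waiver on file ✓; 38 hrs/wk ≥ 25 ✓; grade L2 < L5 ✗ → not eligible.
Annual Bonus Plan — status full-time ✓; benefits waiver on file ✓; site Tulsa ✗ (not Austin) → not eligible.
Fitness Allowance — status full-time ✓; benefits waiver on file ✓; grade L2 < L4 ✗ → not eligible.

Pet Insurance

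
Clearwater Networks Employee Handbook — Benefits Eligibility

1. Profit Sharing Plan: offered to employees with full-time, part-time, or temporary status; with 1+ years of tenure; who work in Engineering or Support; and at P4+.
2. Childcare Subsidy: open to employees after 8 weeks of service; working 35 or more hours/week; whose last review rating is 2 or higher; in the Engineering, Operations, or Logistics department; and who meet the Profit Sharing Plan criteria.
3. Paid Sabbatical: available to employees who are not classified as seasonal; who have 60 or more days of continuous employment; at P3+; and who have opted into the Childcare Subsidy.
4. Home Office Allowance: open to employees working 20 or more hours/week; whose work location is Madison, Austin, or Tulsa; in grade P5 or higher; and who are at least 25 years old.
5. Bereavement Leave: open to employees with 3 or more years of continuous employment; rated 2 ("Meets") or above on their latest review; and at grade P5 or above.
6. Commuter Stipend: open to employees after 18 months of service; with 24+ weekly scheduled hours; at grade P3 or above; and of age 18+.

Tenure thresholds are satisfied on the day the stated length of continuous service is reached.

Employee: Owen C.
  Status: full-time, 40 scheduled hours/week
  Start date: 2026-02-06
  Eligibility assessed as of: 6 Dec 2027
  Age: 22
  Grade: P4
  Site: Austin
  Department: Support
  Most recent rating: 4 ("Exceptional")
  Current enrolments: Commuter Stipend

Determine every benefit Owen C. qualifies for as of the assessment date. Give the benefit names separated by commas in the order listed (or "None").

Profit Sharing Plan, Commuter Stipend

Service from 2026-02-06 to 6 Dec 2027: 668 days.
Profit Sharing Plan — status full-time ✓; service 668 days ≥ 1 year (≈365 days) ✓; dept Support ✓; grade P4 ≥ P4 ✓ → eligible.
Childcare Subsidy — service 668 days ≥ 8 weeks (≈56 days) ✓; 40 hrs/wk ≥ 35 ✓; rating 4 ≥ 2 ✓; dept Support ✗ → not eligible.
Paid Sabbatical — status full-time ✓ (not excluded); service 668 days ≥ 60 days ✓; grade P4 ≥ P3 ✓; not enrolled in Childcare Subsidy ✗ → not eligible.
Home Office Allowance — 40 hrs/wk ≥ 20 ✓; site Austin ✓; grade P4 < P5 ✗ → not eligible.
Bereavement Leave — service 668 days < 3 years (≈1095 days) ✗ → not eligible.
Commuter Stipend — service 668 days ≥ 18 months (≈540 days) ✓; 40 hrs/wk ≥ 24 ✓; grade P4 ≥ P3 ✓; age 22 ≥ 18 ✓ → eligible.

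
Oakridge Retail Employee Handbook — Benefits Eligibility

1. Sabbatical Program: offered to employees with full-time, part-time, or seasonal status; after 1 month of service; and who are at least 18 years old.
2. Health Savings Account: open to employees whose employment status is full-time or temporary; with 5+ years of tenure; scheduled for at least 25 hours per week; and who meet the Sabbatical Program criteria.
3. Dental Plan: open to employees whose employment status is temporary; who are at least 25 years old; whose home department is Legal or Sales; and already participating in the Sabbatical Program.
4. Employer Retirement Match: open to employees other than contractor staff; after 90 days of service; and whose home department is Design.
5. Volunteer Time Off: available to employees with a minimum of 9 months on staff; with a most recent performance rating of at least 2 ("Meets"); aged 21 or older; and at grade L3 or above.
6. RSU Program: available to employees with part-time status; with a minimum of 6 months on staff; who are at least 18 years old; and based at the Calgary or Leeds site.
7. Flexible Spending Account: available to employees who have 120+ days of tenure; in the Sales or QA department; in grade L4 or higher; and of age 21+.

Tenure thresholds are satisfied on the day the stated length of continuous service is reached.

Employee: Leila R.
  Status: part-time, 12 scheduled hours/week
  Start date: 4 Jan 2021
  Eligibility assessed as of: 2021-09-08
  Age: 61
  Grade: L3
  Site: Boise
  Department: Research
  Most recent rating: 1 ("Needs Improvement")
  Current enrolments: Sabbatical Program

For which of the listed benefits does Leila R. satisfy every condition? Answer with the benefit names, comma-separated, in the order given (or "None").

Sabbatical Program

Service from 4 Jan 2021 to 2021-09-08: 247 days.
Sabbatical Program — status part-time ✓; service 247 days ≥ 1 month (≈30 days) ✓; age 61 ≥ 18 ✓ → eligible.
Health Savings Account — status part-time ✗ (requires full-time or temporary) → not eligible.
Dental Plan — status part-time ✗ (requires temporary) → not eligible.
Employer Retirement Match — status part-time ✓ (not excluded); service 247 days ≥ 90 days ✓; dept Research ✗ → not eligible.
Volunteer Time Off — service 247 days < 9 months (≈270 days) ✗ → not eligible.
RSU Program — status part-time ✓; service 247 days ≥ 6 months (≈180 days) ✓; age 61 ≥ 18 ✓; site Boise ✗ (not Calgary or Leeds) → not eligible.
Flexible Spending Account — service 247 days ≥ 120 days ✓; dept Research ✗ → not eligible.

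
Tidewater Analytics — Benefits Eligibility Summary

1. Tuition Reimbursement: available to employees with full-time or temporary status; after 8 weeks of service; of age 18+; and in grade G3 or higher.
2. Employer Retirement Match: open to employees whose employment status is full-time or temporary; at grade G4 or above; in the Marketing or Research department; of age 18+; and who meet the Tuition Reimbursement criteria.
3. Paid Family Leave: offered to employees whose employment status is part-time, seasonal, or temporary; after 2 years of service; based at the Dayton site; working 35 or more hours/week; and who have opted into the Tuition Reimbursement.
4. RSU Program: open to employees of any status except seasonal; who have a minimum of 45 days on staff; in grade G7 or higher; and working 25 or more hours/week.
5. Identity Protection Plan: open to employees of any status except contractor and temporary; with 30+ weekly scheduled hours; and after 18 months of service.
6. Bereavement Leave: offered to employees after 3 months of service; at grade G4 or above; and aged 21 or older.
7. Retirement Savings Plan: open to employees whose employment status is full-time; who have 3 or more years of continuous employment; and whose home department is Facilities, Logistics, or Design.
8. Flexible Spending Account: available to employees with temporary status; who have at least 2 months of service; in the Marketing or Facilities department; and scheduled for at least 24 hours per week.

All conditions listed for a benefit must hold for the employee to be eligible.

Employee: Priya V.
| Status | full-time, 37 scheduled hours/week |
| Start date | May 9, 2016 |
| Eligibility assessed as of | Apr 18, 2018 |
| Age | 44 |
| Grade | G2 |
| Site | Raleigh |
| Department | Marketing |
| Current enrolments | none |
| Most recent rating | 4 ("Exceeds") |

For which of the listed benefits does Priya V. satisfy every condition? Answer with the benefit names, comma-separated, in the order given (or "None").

Identity Protection Plan

Service from May 9, 2016 to Apr 18, 2018: 709 days.
Tuition Reimbursement — status full-time ✓; service 709 days ≥ 8 weeks (≈56 days) ✓; age 44 ≥ 18 ✓; grade G2 < G3 ✗ → not eligible.
Employer Retirement Match — status full-time ✓; grade G2 < G4 ✗ → not eligible.
Paid Family Leave — status full-time ✗ (requires part-time, seasonal, or temporary) → not eligible.
RSU Program — status full-time ✓ (not excluded); service 709 days ≥ 45 days ✓; grade G2 < G7 ✗ → not eligible.
Identity Protection Plan — status full-time ✓ (not excluded); 37 hrs/wk ≥ 30 ✓; service 709 days ≥ 18 months (≈540 days) ✓ → eligible.
Bereavement Leave — service 709 days ≥ 3 months (≈90 days) ✓; grade G2 < G4 ✗ → not eligible.
Retirement Savings Plan — status full-time ✓; service 709 days < 3 years (≈1095 days) ✗ → not eligible.
Flexible Spending Account — status full-time ✗ (requires temporary) → not eligible.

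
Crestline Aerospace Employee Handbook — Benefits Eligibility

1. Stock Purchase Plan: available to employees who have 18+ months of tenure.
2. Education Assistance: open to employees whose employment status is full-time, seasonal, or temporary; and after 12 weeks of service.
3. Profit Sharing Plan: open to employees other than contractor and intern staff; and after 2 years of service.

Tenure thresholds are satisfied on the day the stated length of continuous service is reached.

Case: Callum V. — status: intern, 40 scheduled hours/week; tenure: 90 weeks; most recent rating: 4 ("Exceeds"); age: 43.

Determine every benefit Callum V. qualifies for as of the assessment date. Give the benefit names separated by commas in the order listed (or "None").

Stock Purchase Plan — service 90 weeks ≥ 18 months (≈540 days) ✓ → eligible.
Education Assistance — status intern ✗ (requires full-time, seasonal, or temporary) → not eligible.
Profit Sharing Plan — status intern ✗ (excluded) → not eligible.

Stock Purchase Plan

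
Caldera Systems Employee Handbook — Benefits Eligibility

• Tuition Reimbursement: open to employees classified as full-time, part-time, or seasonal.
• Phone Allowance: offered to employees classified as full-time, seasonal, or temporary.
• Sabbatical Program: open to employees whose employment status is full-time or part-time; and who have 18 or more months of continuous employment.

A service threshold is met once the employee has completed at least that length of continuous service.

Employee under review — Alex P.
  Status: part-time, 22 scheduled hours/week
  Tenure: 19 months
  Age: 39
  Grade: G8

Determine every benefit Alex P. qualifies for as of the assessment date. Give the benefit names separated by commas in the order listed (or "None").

Tuition Reimbursement, Sabbatical Program

Tuition Reimbursement — status part-time ✓ → eligible.
Phone Allowance — status part-time ✗ (requires full-time, seasonal, or temporary) → not eligible.
Sabbatical Program — status part-time ✓; service 19 months ≥ 18 months ✓ → eligible.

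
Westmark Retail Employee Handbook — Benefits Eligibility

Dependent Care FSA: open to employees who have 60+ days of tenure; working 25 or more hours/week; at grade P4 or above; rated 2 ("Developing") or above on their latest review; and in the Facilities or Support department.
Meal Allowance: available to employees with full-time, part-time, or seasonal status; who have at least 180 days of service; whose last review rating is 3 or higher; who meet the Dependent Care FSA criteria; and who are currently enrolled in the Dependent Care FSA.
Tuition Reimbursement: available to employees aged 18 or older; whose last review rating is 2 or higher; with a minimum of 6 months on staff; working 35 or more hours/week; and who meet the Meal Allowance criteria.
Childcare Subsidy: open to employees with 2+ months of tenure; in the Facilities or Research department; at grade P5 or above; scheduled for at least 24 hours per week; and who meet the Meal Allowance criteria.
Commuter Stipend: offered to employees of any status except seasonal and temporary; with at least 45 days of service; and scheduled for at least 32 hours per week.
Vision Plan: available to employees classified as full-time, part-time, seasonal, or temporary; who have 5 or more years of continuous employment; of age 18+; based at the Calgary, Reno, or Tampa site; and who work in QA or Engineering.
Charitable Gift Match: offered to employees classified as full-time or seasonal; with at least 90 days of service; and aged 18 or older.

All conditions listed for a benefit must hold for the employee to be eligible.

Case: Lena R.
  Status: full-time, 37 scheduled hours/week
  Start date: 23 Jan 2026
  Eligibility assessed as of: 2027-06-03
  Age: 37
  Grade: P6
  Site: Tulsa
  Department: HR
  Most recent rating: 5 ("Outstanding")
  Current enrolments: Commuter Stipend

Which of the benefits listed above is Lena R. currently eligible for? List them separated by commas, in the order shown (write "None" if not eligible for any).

Commuter Stipend, Charitable Gift Match

Service from 23 Jan 2026 to 2027-06-03: 496 days.
Dependent Care FSA — service 496 days ≥ 60 days ✓; 37 hrs/wk ≥ 25 ✓; grade P6 ≥ P4 ✓; rating 5 ≥ 2 ✓; dept HR ✗ → not eligible.
Meal Allowance — status full-time ✓; service 496 days ≥ 180 days ✓; rating 5 ≥ 3 ✓; not eligible for Dependent Care FSA ✗ → not eligible.
Tuition Reimbursement — age 37 ≥ 18 ✓; rating 5 ≥ 2 ✓; service 496 days ≥ 6 months (≈180 days) ✓; 37 hrs/wk ≥ 35 ✓; not eligible for Meal Allowance ✗ → not eligible.
Childcare Subsidy — service 496 days ≥ 2 months (≈60 days) ✓; dept HR ✗ → not eligible.
Commuter Stipend — status full-time ✓ (not excluded); service 496 days ≥ 45 days ✓; 37 hrs/wk ≥ 32 ✓ → eligible.
Vision Plan — status full-time ✓; service 496 days < 5 years (≈1825 days) ✗ → not eligible.
Charitable Gift Match — status full-time ✓; service 496 days ≥ 90 days ✓; age 37 ≥ 18 ✓ → eligible.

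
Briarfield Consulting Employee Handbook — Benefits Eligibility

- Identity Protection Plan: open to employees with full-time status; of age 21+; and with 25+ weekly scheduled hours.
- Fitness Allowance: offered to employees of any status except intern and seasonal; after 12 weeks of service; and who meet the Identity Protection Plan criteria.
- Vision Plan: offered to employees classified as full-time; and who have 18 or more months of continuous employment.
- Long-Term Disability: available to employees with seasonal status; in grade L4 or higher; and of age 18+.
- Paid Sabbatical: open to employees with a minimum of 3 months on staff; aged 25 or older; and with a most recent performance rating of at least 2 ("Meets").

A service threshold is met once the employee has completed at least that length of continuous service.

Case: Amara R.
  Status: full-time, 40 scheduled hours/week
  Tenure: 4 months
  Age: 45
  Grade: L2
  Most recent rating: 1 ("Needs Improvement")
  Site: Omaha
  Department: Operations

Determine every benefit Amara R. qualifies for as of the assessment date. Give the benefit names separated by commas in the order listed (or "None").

Identity Protection Plan — status full-time ✓; age 45 ≥ 21 ✓; 40 hrs/wk ≥ 25 ✓ → eligible.
Fitness Allowance — status full-time ✓ (not excluded); service 4 months ≥ 12 weeks (≈84 days) ✓; eligible for Identity Protection Plan ✓ → eligible.
Vision Plan — status full-time ✓; service 4 months < 18 months ✗ → not eligible.
Long-Term Disability — status full-time ✗ (requires seasonal) → not eligible.
Paid Sabbatical — service 4 months ≥ 3 months ✓; age 45 ≥ 25 ✓; rating 1 < 2 ✗ → not eligible.

Identity Protection Plan, Fitness Allowance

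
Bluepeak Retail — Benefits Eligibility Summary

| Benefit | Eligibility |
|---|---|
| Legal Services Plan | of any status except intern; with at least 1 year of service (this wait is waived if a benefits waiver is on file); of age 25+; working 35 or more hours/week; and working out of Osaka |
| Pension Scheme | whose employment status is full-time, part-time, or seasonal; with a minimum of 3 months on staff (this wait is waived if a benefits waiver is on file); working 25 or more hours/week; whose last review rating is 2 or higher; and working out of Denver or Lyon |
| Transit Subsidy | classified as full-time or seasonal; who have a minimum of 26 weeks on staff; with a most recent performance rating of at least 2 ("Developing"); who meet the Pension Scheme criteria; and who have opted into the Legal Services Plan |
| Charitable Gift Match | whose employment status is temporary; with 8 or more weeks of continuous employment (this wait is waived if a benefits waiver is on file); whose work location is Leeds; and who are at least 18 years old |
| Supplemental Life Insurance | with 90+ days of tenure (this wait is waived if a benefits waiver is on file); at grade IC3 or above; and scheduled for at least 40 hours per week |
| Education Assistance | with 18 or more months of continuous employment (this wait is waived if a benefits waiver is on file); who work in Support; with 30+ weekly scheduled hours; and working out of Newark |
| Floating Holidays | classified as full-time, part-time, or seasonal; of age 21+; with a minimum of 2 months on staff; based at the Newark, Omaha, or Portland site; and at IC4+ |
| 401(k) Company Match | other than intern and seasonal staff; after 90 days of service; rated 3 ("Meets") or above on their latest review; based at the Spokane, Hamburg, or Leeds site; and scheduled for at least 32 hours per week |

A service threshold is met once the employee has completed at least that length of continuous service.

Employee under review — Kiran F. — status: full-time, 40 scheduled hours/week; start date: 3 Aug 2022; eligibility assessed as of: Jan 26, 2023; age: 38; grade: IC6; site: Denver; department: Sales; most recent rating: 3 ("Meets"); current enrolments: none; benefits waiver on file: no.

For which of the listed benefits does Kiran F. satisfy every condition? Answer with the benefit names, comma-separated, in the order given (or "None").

Service from 3 Aug 2022 to Jan 26, 2023: 176 days.
Legal Services Plan — status full-time ✓ (not excluded); no waiver, service 176 days < 1 year (≈365 days) ✗ → not eligible.
Pension Scheme — status full-time ✓; no waiver, service 176 days ≥ 3 months (≈90 days) ✓; 40 hrs/wk ≥ 25 ✓; rating 3 ≥ 2 ✓; site Denver ✓ → eligible.
Transit Subsidy — status full-time ✓; service 176 days < 26 weeks (≈182 days) ✗ → not eligible.
Charitable Gift Match — status full-time ✗ (requires temporary) → not eligible.
Supplemental Life Insurance — no waiver, service 176 days ≥ 90 days ✓; grade IC6 ≥ IC3 ✓; 40 hrs/wk ≥ 40 ✓ → eligible.
Education Assistance — no waiver, service 176 days < 18 months (≈540 days) ✗ → not eligible.
Floating Holidays — status full-time ✓; age 38 ≥ 21 ✓; service 176 days ≥ 2 months (≈60 days) ✓; site Denver ✗ (not Newark, Omaha, or Portland) → not eligible.
401(k) Company Match — status full-time ✓ (not excluded); service 176 days ≥ 90 days ✓; rating 3 ≥ 3 ✓; site Denver ✗ (not Spokane, Hamburg, or Leeds) → not eligible.

Pension Scheme, Supplemental Life Insurance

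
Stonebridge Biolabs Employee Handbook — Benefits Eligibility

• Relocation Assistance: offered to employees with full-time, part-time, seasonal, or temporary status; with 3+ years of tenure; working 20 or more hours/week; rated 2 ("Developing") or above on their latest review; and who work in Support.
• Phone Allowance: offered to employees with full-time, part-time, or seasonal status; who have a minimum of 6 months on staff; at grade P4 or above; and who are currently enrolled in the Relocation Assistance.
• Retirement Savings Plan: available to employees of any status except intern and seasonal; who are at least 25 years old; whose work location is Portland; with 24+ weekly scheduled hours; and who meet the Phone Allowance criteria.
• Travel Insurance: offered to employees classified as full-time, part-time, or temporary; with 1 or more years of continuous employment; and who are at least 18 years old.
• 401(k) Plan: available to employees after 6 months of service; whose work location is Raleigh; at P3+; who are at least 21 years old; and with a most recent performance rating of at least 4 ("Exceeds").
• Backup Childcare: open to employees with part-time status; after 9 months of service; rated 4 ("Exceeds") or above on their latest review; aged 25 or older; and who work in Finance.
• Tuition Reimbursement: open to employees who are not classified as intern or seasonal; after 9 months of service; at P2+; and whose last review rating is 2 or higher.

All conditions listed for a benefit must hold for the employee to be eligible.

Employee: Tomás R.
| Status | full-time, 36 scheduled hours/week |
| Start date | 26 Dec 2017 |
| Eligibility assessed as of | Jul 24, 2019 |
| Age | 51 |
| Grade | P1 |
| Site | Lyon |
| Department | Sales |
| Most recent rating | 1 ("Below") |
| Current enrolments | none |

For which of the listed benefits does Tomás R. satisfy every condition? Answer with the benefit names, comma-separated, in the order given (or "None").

Service from 26 Dec 2017 to Jul 24, 2019: 575 days.
Relocation Assistance — status full-time ✓; service 575 days < 3 years (≈1095 days) ✗ → not eligible.
Phone Allowance — status full-time ✓; service 575 days ≥ 6 months (≈180 days) ✓; grade P1 < P4 ✗ → not eligible.
Retirement Savings Plan — status full-time ✓ (not excluded); age 51 ≥ 25 ✓; site Lyon ✗ (not Portland) → not eligible.
Travel Insurance — status full-time ✓; service 575 days ≥ 1 year (≈365 days) ✓; age 51 ≥ 18 ✓ → eligible.
401(k) Plan — service 575 days ≥ 6 months (≈180 days) ✓; site Lyon ✗ (not Raleigh) → not eligible.
Backup Childcare — status full-time ✗ (requires part-time) → not eligible.
Tuition Reimbursement — status full-time ✓ (not excluded); service 575 days ≥ 9 months (≈270 days) ✓; grade P1 < P2 ✗ → not eligible.

Travel Insurance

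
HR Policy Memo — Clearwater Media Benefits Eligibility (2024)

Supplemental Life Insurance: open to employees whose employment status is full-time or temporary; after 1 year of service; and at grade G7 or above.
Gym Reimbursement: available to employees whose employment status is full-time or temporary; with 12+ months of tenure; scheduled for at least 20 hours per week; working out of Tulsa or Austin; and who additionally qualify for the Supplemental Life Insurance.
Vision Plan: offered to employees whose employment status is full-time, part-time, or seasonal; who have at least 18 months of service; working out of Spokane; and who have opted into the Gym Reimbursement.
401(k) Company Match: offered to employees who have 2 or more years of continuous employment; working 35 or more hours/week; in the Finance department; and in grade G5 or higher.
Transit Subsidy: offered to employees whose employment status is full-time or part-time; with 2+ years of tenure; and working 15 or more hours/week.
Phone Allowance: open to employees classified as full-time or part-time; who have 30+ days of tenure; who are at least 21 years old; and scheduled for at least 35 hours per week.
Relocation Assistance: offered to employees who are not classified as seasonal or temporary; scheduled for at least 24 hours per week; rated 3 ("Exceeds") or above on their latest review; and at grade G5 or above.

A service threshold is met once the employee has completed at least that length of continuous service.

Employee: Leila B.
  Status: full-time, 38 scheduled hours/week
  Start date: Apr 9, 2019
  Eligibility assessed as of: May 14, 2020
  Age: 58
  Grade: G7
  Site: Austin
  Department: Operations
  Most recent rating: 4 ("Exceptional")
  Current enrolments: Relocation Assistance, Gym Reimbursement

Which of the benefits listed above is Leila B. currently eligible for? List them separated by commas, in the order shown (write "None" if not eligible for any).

Service from Apr 9, 2019 to May 14, 2020: 401 days.
Supplemental Life Insurance — status full-time ✓; service 401 days ≥ 1 year (≈365 days) ✓; grade G7 ≥ G7 ✓ → eligible.
Gym Reimbursement — status full-time ✓; service 401 days ≥ 12 months (≈360 days) ✓; 38 hrs/wk ≥ 20 ✓; site Austin ✓; eligible for Supplemental Life Insurance ✓ → eligible.
Vision Plan — status full-time ✓; service 401 days < 18 months (≈540 days) ✗ → not eligible.
401(k) Company Match — service 401 days < 2 years (≈730 days) ✗ → not eligible.
Transit Subsidy — status full-time ✓; service 401 days < 2 years (≈730 days) ✗ → not eligible.
Phone Allowance — status full-time ✓; service 401 days ≥ 30 days ✓; age 58 ≥ 21 ✓; 38 hrs/wk ≥ 35 ✓ → eligible.
Relocation Assistance — status full-time ✓ (not excluded); 38 hrs/wk ≥ 24 ✓; rating 4 ≥ 3 ✓; grade G7 ≥ G5 ✓ → eligible.

Supplemental Life Insurance, Gym Reimbursement, Phone Allowance, Relocation Assistance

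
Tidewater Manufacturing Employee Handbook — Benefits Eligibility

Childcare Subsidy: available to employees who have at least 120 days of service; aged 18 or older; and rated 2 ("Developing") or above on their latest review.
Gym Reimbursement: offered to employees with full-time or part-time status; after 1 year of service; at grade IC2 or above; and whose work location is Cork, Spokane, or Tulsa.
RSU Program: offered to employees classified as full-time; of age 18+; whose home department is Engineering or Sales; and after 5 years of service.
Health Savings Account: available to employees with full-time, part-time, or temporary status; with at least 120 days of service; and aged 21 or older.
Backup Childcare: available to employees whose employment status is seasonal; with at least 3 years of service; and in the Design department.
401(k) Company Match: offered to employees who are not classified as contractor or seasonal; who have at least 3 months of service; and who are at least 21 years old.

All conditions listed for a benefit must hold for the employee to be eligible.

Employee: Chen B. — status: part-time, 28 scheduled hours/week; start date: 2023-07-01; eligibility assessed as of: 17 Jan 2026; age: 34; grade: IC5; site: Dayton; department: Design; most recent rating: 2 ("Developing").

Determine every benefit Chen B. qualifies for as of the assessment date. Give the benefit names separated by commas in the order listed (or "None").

Childcare Subsidy, Health Savings Account, 401(k) Company Match

Service from 2023-07-01 to 17 Jan 2026: 931 days.
Childcare Subsidy — service 931 days ≥ 120 days ✓; age 34 ≥ 18 ✓; rating 2 ≥ 2 ✓ → eligible.
Gym Reimbursement — status part-time ✓; service 931 days ≥ 1 year (≈365 days) ✓; grade IC5 ≥ IC2 ✓; site Dayton ✗ (not Cork, Spokane, or Tulsa) → not eligible.
RSU Program — status part-time ✗ (requires full-time) → not eligible.
Health Savings Account — status part-time ✓; service 931 days ≥ 120 days ✓; age 34 ≥ 21 ✓ → eligible.
Backup Childcare — status part-time ✗ (requires seasonal) → not eligible.
401(k) Company Match — status part-time ✓ (not excluded); service 931 days ≥ 3 months (≈90 days) ✓; age 34 ≥ 21 ✓ → eligible.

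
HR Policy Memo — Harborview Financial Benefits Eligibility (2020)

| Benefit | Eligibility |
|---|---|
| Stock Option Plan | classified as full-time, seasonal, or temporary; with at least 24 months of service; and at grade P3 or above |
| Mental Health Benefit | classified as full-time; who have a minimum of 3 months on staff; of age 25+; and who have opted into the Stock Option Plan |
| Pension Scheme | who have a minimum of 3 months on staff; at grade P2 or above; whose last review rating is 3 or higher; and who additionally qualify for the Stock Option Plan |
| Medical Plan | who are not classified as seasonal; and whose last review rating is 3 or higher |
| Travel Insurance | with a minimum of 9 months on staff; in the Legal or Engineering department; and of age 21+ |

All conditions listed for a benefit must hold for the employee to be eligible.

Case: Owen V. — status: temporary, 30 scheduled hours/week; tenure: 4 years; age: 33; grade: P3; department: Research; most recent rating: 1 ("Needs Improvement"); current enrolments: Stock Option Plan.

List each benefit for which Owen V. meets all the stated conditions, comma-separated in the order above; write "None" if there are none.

Stock Option Plan — status temporary ✓; service 4 years ≥ 24 months (≈720 days) ✓; grade P3 ≥ P3 ✓ → eligible.
Mental Health Benefit — status temporary ✗ (requires full-time) → not eligible.
Pension Scheme — service 4 years ≥ 3 months (≈90 days) ✓; grade P3 ≥ P2 ✓; rating 1 < 3 ✗ → not eligible.
Medical Plan — status temporary ✓ (not excluded); rating 1 < 3 ✗ → not eligible.
Travel Insurance — service 4 years ≥ 9 months (≈270 days) ✓; dept Research ✗ → not eligible.

Stock Option Plan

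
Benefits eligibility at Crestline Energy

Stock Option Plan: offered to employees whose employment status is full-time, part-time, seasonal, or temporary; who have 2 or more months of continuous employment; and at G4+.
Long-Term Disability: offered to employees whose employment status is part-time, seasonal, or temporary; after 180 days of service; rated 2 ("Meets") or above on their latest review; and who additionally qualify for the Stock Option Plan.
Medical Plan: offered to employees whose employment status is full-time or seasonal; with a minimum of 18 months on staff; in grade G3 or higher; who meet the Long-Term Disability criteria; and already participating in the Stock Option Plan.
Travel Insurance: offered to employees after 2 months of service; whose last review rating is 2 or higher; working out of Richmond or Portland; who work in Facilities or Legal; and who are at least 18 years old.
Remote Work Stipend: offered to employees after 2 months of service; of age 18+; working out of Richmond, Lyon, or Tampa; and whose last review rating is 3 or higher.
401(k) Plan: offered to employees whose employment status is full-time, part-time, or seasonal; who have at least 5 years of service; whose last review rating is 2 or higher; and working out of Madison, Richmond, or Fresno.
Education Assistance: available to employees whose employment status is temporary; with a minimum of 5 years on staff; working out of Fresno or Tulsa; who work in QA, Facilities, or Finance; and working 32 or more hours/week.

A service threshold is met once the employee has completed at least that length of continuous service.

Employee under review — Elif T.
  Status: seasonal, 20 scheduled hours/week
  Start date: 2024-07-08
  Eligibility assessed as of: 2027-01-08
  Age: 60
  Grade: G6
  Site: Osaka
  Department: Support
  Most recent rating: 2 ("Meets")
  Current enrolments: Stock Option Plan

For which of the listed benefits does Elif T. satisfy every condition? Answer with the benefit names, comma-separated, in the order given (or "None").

Service from 2024-07-08 to 2027-01-08: 914 days.
Stock Option Plan — status seasonal ✓; service 914 days ≥ 2 months (≈60 days) ✓; grade G6 ≥ G4 ✓ → eligible.
Long-Term Disability — status seasonal ✓; service 914 days ≥ 180 days ✓; rating 2 ≥ 2 ✓; eligible for Stock Option Plan ✓ → eligible.
Medical Plan — status seasonal ✓; service 914 days ≥ 18 months (≈540 days) ✓; grade G6 ≥ G3 ✓; eligible for Long-Term Disability ✓; enrolled in Stock Option Plan ✓ → eligible.
Travel Insurance — service 914 days ≥ 2 months (≈60 days) ✓; rating 2 ≥ 2 ✓; site Osaka ✗ (not Richmond or Portland) → not eligible.
Remote Work Stipend — service 914 days ≥ 2 months (≈60 days) ✓; age 60 ≥ 18 ✓; site Osaka ✗ (not Richmond, Lyon, or Tampa) → not eligible.
401(k) Plan — status seasonal ✓; service 914 days < 5 years (≈1825 days) ✗ → not eligible.
Education Assistance — status seasonal ✗ (requires temporary) → not eligible.

Stock Option Plan, Long-Term Disability, Medical Plan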